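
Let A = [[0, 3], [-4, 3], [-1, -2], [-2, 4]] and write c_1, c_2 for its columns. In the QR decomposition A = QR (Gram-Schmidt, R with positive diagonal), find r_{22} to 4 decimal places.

c_1 = (0, -4, -1, -2); ‖c_1‖ = 4.5826, so e_1 = (0.0000, -0.8729, -0.2182, -0.4364).
e_1·c_2 = 0.0000·3 + (-0.8729)·3 + (-0.2182)·(-2) + (-0.4364)·4 = -3.9279.
u_2 = c_2 + 3.9279·e_1 = (3.0000, -0.4286, -2.8571, 2.2857).
r_{22} = ‖u_2‖ = 4.7509.

r_{22} = 4.7509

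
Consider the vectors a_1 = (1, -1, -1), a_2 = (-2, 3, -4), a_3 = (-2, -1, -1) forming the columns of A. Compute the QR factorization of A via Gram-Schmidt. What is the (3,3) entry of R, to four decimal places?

e_1 = a_1/‖a_1‖ = (1, -1, -1)/1.7321 = (0.5774, -0.5774, -0.5774).
r_{12} = e_1·a_2 = -0.5774.
u_2 = a_2 + 0.5774·e_1 = (-1.6667, 2.6667, -4.3333).
‖u_2‖ = 5.3541, so e_2 = (-0.3113, 0.4981, -0.8093).
r_{13} = e_1·a_3 = 0.0000; r_{23} = e_2·a_3 = 0.9339.
u_3 = a_3 + 0.0000·e_1 − 0.9339·e_2 = (-1.7093, -1.4651, -0.2442).
r_{33} = ‖u_3‖ = 2.2645.

r_{33} = 2.2645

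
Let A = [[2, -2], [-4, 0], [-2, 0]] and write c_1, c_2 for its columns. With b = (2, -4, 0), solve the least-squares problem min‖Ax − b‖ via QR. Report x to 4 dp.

c_1 = (2, -4, -2); ‖c_1‖ = 4.8990, so q_1 = (0.4082, -0.8165, -0.4082).
q_1·c_2 = 0.4082·(-2) + (-0.8165)·0 + (-0.4082)·0 = -0.8165.
u_2 = c_2 + 0.8165·q_1 = (-1.6667, -0.6667, -0.3333).
‖u_2‖ = 1.8257, so q_2 = (-0.9129, -0.3651, -0.1826).
Qᵀb = (4.0825, -0.3651).
Back-substitute: x_2 = -0.3651/1.8257 = -0.2000.
x_1 = (4.0825 + 0.8165·(-0.2000))/4.8990 = 0.8000.

x = (0.8000, -0.2000)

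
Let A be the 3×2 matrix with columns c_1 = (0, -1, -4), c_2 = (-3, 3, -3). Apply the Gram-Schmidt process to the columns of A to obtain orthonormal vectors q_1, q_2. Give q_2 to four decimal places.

c_1 = (0, -1, -4); ‖c_1‖ = 4.1231, so q_1 = (0.0000, -0.2425, -0.9701).
q_1·c_2 = 0.0000·(-3) + (-0.2425)·3 + (-0.9701)·(-3) = 2.1828.
u_2 = c_2 − 2.1828·q_1 = (-3.0000, 3.5294, -0.8824).
‖u_2‖ = 4.7154, so q_2 = (-0.6362, 0.7485, -0.1871).

q_2 = (-0.6362, 0.7485, -0.1871)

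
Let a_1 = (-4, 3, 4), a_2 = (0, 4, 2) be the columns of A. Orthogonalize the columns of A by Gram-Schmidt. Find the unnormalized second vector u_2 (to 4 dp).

q_1 = a_1/‖a_1‖ = (-4, 3, 4)/6.4031 = (-0.6247, 0.4685, 0.6247).
r_{12} = q_1·a_2 = 3.1235.
u_2 = a_2 − 3.1235·q_1 = (1.9512, 2.5366, 0.0488).

u_2 = (1.9512, 2.5366, 0.0488)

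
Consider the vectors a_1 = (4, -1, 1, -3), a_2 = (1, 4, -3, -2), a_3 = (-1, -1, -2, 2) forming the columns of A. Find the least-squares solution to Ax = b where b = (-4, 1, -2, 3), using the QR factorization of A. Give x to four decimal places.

x = (-0.9170, 0.1246, 0.3287)

a_1 = (4, -1, 1, -3); ‖a_1‖ = 5.1962, so q_1 = (0.7698, -0.1925, 0.1925, -0.5774).
q_1·a_2 = 0.7698·1 + (-0.1925)·4 + 0.1925·(-3) + (-0.5774)·(-2) = 0.5774.
u_2 = a_2 − 0.5774·q_1 = (0.5556, 4.1111, -3.1111, -1.6667).
‖u_2‖ = 5.4467, so q_2 = (0.1020, 0.7548, -0.5712, -0.3060).
q_1·a_3 = 0.7698·(-1) + (-0.1925)·(-1) + 0.1925·(-2) + (-0.5774)·2 = -2.1170; q_2·a_3 = 0.1020·(-1) + 0.7548·(-1) + (-0.5712)·(-2) + (-0.3060)·2 = -0.3264.
u_3 = a_3 + 2.1170·q_1 + 0.3264·q_2 = (0.6629, -1.1610, -1.7790, 0.6779).
‖u_3‖ = 2.3264, so q_3 = (0.2850, -0.4991, -0.7647, 0.2914).
Qᵀb = (-5.3886, 0.5712, 0.7647).
Back-substitute: x_3 = 0.7647/2.3264 = 0.3287.
x_2 = (0.5712 + 0.3264·0.3287)/5.4467 = 0.1246.
x_1 = (-5.3886 − 0.5774·0.1246 + 2.1170·0.3287)/5.1962 = -0.9170.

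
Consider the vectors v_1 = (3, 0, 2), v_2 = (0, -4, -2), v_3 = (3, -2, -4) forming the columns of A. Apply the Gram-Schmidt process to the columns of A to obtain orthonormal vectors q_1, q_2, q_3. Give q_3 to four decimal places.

q_3 = (0.5121, 0.3841, -0.7682)

v_1 = (3, 0, 2); ‖v_1‖ = 3.6056, so q_1 = (0.8321, 0.0000, 0.5547).
q_1·v_2 = 0.8321·0 + 0.0000·(-4) + 0.5547·(-2) = -1.1094.
u_2 = v_2 + 1.1094·q_1 = (0.9231, -4.0000, -1.3846).
‖u_2‖ = 4.3323, so q_2 = (0.2131, -0.9233, -0.3196).
q_1·v_3 = 0.8321·3 + 0.0000·(-2) + 0.5547·(-4) = 0.2774; q_2·v_3 = 0.2131·3 + (-0.9233)·(-2) + (-0.3196)·(-4) = 3.7642.
u_3 = v_3 − 0.2774·q_1 − 3.7642·q_2 = (1.9672, 1.4754, -2.9508).
‖u_3‖ = 3.8411, so q_3 = (0.5121, 0.3841, -0.7682).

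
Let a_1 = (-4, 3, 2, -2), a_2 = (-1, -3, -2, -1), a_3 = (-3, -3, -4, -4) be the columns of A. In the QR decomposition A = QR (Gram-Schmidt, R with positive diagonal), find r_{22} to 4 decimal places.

a_1 = (-4, 3, 2, -2); ‖a_1‖ = 5.7446, so e_1 = (-0.6963, 0.5222, 0.3482, -0.3482).
e_1·a_2 = (-0.6963)·(-1) + 0.5222·(-3) + 0.3482·(-2) + (-0.3482)·(-1) = -1.2185.
u_2 = a_2 + 1.2185·e_1 = (-1.8485, -2.3636, -1.5758, -1.4242).
r_{22} = ‖u_2‖ = 3.6763.

r_{22} = 3.6763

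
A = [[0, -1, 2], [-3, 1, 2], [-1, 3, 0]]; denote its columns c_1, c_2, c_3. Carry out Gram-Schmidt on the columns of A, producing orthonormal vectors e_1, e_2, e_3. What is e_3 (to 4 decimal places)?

c_1 = (0, -3, -1); ‖c_1‖ = 3.1623, so e_1 = (0.0000, -0.9487, -0.3162).
e_1·c_2 = 0.0000·(-1) + (-0.9487)·1 + (-0.3162)·3 = -1.8974.
u_2 = c_2 + 1.8974·e_1 = (-1.0000, -0.8000, 2.4000).
‖u_2‖ = 2.7203, so e_2 = (-0.3676, -0.2941, 0.8823).
e_1·c_3 = 0.0000·2 + (-0.9487)·2 + (-0.3162)·0 = -1.8974; e_2·c_3 = (-0.3676)·2 + (-0.2941)·2 + 0.8823·0 = -1.3234.
u_3 = c_3 + 1.8974·e_1 + 1.3234·e_2 = (1.5135, -0.1892, 0.5676).
‖u_3‖ = 1.6275, so e_3 = (0.9300, -0.1162, 0.3487).

e_3 = (0.9300, -0.1162, 0.3487)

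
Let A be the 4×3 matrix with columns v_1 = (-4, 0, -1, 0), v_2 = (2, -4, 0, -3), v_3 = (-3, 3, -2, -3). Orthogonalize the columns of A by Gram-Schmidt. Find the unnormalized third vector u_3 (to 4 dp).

v_1 = (-4, 0, -1, 0); ‖v_1‖ = 4.1231, so q_1 = (-0.9701, 0.0000, -0.2425, 0.0000).
q_1·v_2 = (-0.9701)·2 + 0.0000·(-4) + (-0.2425)·0 + 0.0000·(-3) = -1.9403.
u_2 = v_2 + 1.9403·q_1 = (0.1176, -4.0000, -0.4706, -3.0000).
‖u_2‖ = 5.0235, so q_2 = (0.0234, -0.7963, -0.0937, -0.5972).
q_1·v_3 = (-0.9701)·(-3) + 0.0000·3 + (-0.2425)·(-2) + 0.0000·(-3) = 3.3955; q_2·v_3 = 0.0234·(-3) + (-0.7963)·3 + (-0.0937)·(-2) + (-0.5972)·(-3) = -0.4801.
u_3 = v_3 − 3.3955·q_1 + 0.4801·q_2 = (0.3054, 2.6177, -1.2214, -3.2867).

u_3 = (0.3054, 2.6177, -1.2214, -3.2867)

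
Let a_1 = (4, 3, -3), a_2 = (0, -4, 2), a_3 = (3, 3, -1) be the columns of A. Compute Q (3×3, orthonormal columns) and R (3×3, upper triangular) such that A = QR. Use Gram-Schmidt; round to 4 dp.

Q = [[0.6860, 0.6544, 0.3180], [0.5145, -0.7453, 0.4240], [-0.5145, 0.1273, 0.8480]], R = [[5.8310, -3.0870, 4.1160], [0.0000, 3.2358, -0.3999], [0.0000, 0.0000, 1.3780]]

a_1 = (4, 3, -3); ‖a_1‖ = 5.8310, so e_1 = (0.6860, 0.5145, -0.5145).
e_1·a_2 = 0.6860·0 + 0.5145·(-4) + (-0.5145)·2 = -3.0870.
u_2 = a_2 + 3.0870·e_1 = (2.1176, -2.4118, 0.4118).
‖u_2‖ = 3.2358, so e_2 = (0.6544, -0.7453, 0.1273).
e_1·a_3 = 0.6860·3 + 0.5145·3 + (-0.5145)·(-1) = 4.1160; e_2·a_3 = 0.6544·3 + (-0.7453)·3 + 0.1273·(-1) = -0.3999.
u_3 = a_3 − 4.1160·e_1 + 0.3999·e_2 = (0.4382, 0.5843, 1.1685).
‖u_3‖ = 1.3780, so e_3 = (0.3180, 0.4240, 0.8480).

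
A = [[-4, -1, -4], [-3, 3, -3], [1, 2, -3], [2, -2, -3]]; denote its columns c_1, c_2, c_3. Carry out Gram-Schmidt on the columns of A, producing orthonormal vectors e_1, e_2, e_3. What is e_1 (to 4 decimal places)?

c_1 = (-4, -3, 1, 2); ‖c_1‖ = 5.4772, so e_1 = (-0.7303, -0.5477, 0.1826, 0.3651).

e_1 = (-0.7303, -0.5477, 0.1826, 0.3651)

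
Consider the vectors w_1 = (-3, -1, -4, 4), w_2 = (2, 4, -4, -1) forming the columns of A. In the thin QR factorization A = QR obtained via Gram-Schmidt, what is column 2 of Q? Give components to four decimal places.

q_1 = w_1/‖w_1‖ = (-3, -1, -4, 4)/6.4807 = (-0.4629, -0.1543, -0.6172, 0.6172).
r_{12} = q_1·w_2 = 0.3086.
u_2 = w_2 − 0.3086·q_1 = (2.1429, 4.0476, -3.8095, -1.1905).
‖u_2‖ = 6.0749, so q_2 = (0.3527, 0.6663, -0.6271, -0.1960).

q_2 = (0.3527, 0.6663, -0.6271, -0.1960)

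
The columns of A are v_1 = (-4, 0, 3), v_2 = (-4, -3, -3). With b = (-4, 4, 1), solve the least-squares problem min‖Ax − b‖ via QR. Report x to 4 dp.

x = (0.7978, -0.1348)

v_1 = (-4, 0, 3); ‖v_1‖ = 5.0000, so q_1 = (-0.8000, 0.0000, 0.6000).
q_1·v_2 = (-0.8000)·(-4) + 0.0000·(-3) + 0.6000·(-3) = 1.4000.
u_2 = v_2 − 1.4000·q_1 = (-2.8800, -3.0000, -3.8400).
‖u_2‖ = 5.6604, so q_2 = (-0.5088, -0.5300, -0.6784).
Qᵀb = (3.8000, -0.7632).
Back-substitute: x_2 = -0.7632/5.6604 = -0.1348.
x_1 = (3.8000 − 1.4000·(-0.1348))/5.0000 = 0.7978.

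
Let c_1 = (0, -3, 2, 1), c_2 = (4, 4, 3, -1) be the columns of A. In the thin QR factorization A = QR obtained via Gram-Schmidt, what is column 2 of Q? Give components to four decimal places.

e_1 = c_1/‖c_1‖ = (0, -3, 2, 1)/3.7417 = (0.0000, -0.8018, 0.5345, 0.2673).
r_{12} = e_1·c_2 = -1.8708.
u_2 = c_2 + 1.8708·e_1 = (4.0000, 2.5000, 4.0000, -0.5000).
‖u_2‖ = 6.2048, so e_2 = (0.6447, 0.4029, 0.6447, -0.0806).

e_2 = (0.6447, 0.4029, 0.6447, -0.0806)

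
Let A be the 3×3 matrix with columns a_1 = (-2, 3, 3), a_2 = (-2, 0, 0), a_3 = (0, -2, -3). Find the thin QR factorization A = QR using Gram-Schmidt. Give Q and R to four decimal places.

q_1 = a_1/‖a_1‖ = (-2, 3, 3)/4.6904 = (-0.4264, 0.6396, 0.6396).
r_{12} = q_1·a_2 = 0.8528.
u_2 = a_2 − 0.8528·q_1 = (-1.6364, -0.5455, -0.5455).
‖u_2‖ = 1.8091, so q_2 = (-0.9045, -0.3015, -0.3015).
r_{13} = q_1·a_3 = -3.1980; r_{23} = q_2·a_3 = 1.5076.
u_3 = a_3 + 3.1980·q_1 − 1.5076·q_2 = (0.0000, 0.5000, -0.5000).
‖u_3‖ = 0.7071, so q_3 = (0.0000, 0.7071, -0.7071).

Q = [[-0.4264, -0.9045, 0.0000], [0.6396, -0.3015, 0.7071], [0.6396, -0.3015, -0.7071]], R = [[4.6904, 0.8528, -3.1980], [0.0000, 1.8091, 1.5076], [0.0000, 0.0000, 0.7071]]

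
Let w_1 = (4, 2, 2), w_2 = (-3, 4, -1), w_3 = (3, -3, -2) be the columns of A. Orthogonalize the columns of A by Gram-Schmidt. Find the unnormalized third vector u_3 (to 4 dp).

w_1 = (4, 2, 2); ‖w_1‖ = 4.8990, so e_1 = (0.8165, 0.4082, 0.4082).
e_1·w_2 = 0.8165·(-3) + 0.4082·4 + 0.4082·(-1) = -1.2247.
u_2 = w_2 + 1.2247·e_1 = (-2.0000, 4.5000, -0.5000).
‖u_2‖ = 4.9497, so e_2 = (-0.4041, 0.9091, -0.1010).
e_1·w_3 = 0.8165·3 + 0.4082·(-3) + 0.4082·(-2) = 0.4082; e_2·w_3 = (-0.4041)·3 + 0.9091·(-3) + (-0.1010)·(-2) = -3.7376.
u_3 = w_3 − 0.4082·e_1 + 3.7376·e_2 = (1.1565, 0.2313, -2.5442).

u_3 = (1.1565, 0.2313, -2.5442)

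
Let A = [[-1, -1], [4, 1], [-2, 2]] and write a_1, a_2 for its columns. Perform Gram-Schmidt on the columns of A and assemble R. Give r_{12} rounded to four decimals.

a_1 = (-1, 4, -2); ‖a_1‖ = 4.5826, so q_1 = (-0.2182, 0.8729, -0.4364).
r_{12} = q_1·a_2 = 0.2182.

r_{12} = 0.2182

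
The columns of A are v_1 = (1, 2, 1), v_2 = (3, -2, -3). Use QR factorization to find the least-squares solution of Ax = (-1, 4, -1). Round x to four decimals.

e_1 = v_1/‖v_1‖ = (1, 2, 1)/2.4495 = (0.4082, 0.8165, 0.4082).
r_{12} = e_1·v_2 = -1.6330.
u_2 = v_2 + 1.6330·e_1 = (3.6667, -0.6667, -2.3333).
‖u_2‖ = 4.3970, so e_2 = (0.8339, -0.1516, -0.5307).
Qᵀb = (2.4495, -0.9097).
Back-substitute: x_2 = -0.9097/4.3970 = -0.2069.
x_1 = (2.4495 + 1.6330·(-0.2069))/2.4495 = 0.8621.

x = (0.8621, -0.2069)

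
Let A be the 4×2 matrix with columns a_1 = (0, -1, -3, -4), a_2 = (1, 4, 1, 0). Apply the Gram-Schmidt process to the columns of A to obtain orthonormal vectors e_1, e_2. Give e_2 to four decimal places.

a_1 = (0, -1, -3, -4); ‖a_1‖ = 5.0990, so e_1 = (0.0000, -0.1961, -0.5883, -0.7845).
e_1·a_2 = 0.0000·1 + (-0.1961)·4 + (-0.5883)·1 + (-0.7845)·0 = -1.3728.
u_2 = a_2 + 1.3728·e_1 = (1.0000, 3.7308, 0.1923, -1.0769).
‖u_2‖ = 4.0144, so e_2 = (0.2491, 0.9293, 0.0479, -0.2683).

e_2 = (0.2491, 0.9293, 0.0479, -0.2683)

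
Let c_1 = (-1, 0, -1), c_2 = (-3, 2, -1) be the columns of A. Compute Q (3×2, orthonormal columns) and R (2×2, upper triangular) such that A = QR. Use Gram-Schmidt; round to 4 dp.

Q = [[-0.7071, -0.4082], [0.0000, 0.8165], [-0.7071, 0.4082]], R = [[1.4142, 2.8284], [0.0000, 2.4495]]

q_1 = c_1/‖c_1‖ = (-1, 0, -1)/1.4142 = (-0.7071, 0.0000, -0.7071).
r_{12} = q_1·c_2 = 2.8284.
u_2 = c_2 − 2.8284·q_1 = (-1.0000, 2.0000, 1.0000).
‖u_2‖ = 2.4495, so q_2 = (-0.4082, 0.8165, 0.4082).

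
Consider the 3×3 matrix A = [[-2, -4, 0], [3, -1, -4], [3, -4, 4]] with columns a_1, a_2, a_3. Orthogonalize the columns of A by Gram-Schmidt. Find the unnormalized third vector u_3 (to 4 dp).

a_1 = (-2, 3, 3); ‖a_1‖ = 4.6904, so e_1 = (-0.4264, 0.6396, 0.6396).
e_1·a_2 = (-0.4264)·(-4) + 0.6396·(-1) + 0.6396·(-4) = -1.4924.
u_2 = a_2 + 1.4924·e_1 = (-4.6364, -0.0455, -3.0455).
‖u_2‖ = 5.5473, so e_2 = (-0.8358, -0.0082, -0.5490).
e_1·a_3 = (-0.4264)·0 + 0.6396·(-4) + 0.6396·4 = 0.0000; e_2·a_3 = (-0.8358)·0 + (-0.0082)·(-4) + (-0.5490)·4 = -2.1632.
u_3 = a_3 + 0.0000·e_1 + 2.1632·e_2 = (-1.8080, -4.0177, 2.8124).

u_3 = (-1.8080, -4.0177, 2.8124)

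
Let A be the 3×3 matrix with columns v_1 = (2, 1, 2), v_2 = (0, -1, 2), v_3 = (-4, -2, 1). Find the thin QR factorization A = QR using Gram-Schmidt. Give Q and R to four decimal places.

Q = [[0.6667, -0.3333, -0.6667], [0.3333, -0.6667, 0.6667], [0.6667, 0.6667, 0.3333]], R = [[3.0000, 1.0000, -2.6667], [0.0000, 2.0000, 3.3333], [0.0000, 0.0000, 1.6667]]

q_1 = v_1/‖v_1‖ = (2, 1, 2)/3.0000 = (0.6667, 0.3333, 0.6667).
r_{12} = q_1·v_2 = 1.0000.
u_2 = v_2 − 1.0000·q_1 = (-0.6667, -1.3333, 1.3333).
‖u_2‖ = 2.0000, so q_2 = (-0.3333, -0.6667, 0.6667).
r_{13} = q_1·v_3 = -2.6667; r_{23} = q_2·v_3 = 3.3333.
u_3 = v_3 + 2.6667·q_1 − 3.3333·q_2 = (-1.1111, 1.1111, 0.5556).
‖u_3‖ = 1.6667, so q_3 = (-0.6667, 0.6667, 0.3333).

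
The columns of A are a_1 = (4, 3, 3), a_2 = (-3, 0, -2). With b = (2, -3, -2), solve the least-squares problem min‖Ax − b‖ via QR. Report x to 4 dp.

e_1 = a_1/‖a_1‖ = (4, 3, 3)/5.8310 = (0.6860, 0.5145, 0.5145).
r_{12} = e_1·a_2 = -3.0870.
u_2 = a_2 + 3.0870·e_1 = (-0.8824, 1.5882, -0.4118).
‖u_2‖ = 1.8630, so e_2 = (-0.4736, 0.8525, -0.2210).
Qᵀb = (-1.2005, -3.0628).
Back-substitute: x_2 = -3.0628/1.8630 = -1.6441.
x_1 = (-1.2005 + 3.0870·(-1.6441))/5.8310 = -1.0763.

x = (-1.0763, -1.6441)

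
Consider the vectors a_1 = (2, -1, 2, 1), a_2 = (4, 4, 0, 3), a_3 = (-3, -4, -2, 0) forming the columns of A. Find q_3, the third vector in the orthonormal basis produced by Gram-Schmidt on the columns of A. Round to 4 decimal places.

q_3 = (-0.0276, -0.4818, -0.5530, 0.6792)

a_1 = (2, -1, 2, 1); ‖a_1‖ = 3.1623, so q_1 = (0.6325, -0.3162, 0.6325, 0.3162).
q_1·a_2 = 0.6325·4 + (-0.3162)·4 + 0.6325·0 + 0.3162·3 = 2.2136.
u_2 = a_2 − 2.2136·q_1 = (2.6000, 4.7000, -1.4000, 2.3000).
‖u_2‖ = 6.0083, so q_2 = (0.4327, 0.7822, -0.2330, 0.3828).
q_1·a_3 = 0.6325·(-3) + (-0.3162)·(-4) + 0.6325·(-2) + 0.3162·0 = -1.8974; q_2·a_3 = 0.4327·(-3) + 0.7822·(-4) + (-0.2330)·(-2) + 0.3828·0 = -3.9612.
u_3 = a_3 + 1.8974·q_1 + 3.9612·q_2 = (-0.0859, -1.5014, -1.7230, 2.1163).
‖u_3‖ = 3.1159, so q_3 = (-0.0276, -0.4818, -0.5530, 0.6792).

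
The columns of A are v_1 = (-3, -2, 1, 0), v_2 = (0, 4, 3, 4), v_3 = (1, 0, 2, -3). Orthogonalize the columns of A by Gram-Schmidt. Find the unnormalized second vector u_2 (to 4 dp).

q_1 = v_1/‖v_1‖ = (-3, -2, 1, 0)/3.7417 = (-0.8018, -0.5345, 0.2673, 0.0000).
r_{12} = q_1·v_2 = -1.3363.
u_2 = v_2 + 1.3363·q_1 = (-1.0714, 3.2857, 3.3571, 4.0000).

u_2 = (-1.0714, 3.2857, 3.3571, 4.0000)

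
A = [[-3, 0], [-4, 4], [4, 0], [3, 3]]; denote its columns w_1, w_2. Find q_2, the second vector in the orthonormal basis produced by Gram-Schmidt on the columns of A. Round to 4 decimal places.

w_1 = (-3, -4, 4, 3); ‖w_1‖ = 7.0711, so q_1 = (-0.4243, -0.5657, 0.5657, 0.4243).
q_1·w_2 = (-0.4243)·0 + (-0.5657)·4 + 0.5657·0 + 0.4243·3 = -0.9899.
u_2 = w_2 + 0.9899·q_1 = (-0.4200, 3.4400, 0.5600, 3.4200).
‖u_2‖ = 4.9010, so q_2 = (-0.0857, 0.7019, 0.1143, 0.6978).

q_2 = (-0.0857, 0.7019, 0.1143, 0.6978)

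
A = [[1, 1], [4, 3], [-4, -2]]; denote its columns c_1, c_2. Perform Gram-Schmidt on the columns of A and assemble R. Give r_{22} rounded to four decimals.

c_1 = (1, 4, -4); ‖c_1‖ = 5.7446, so q_1 = (0.1741, 0.6963, -0.6963).
q_1·c_2 = 0.1741·1 + 0.6963·3 + (-0.6963)·(-2) = 3.6556.
u_2 = c_2 − 3.6556·q_1 = (0.3636, 0.4545, 0.5455).
r_{22} = ‖u_2‖ = 0.7977.

r_{22} = 0.7977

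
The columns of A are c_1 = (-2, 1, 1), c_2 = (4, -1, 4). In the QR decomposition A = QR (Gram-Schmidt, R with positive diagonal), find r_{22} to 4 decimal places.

c_1 = (-2, 1, 1); ‖c_1‖ = 2.4495, so e_1 = (-0.8165, 0.4082, 0.4082).
e_1·c_2 = (-0.8165)·4 + 0.4082·(-1) + 0.4082·4 = -2.0412.
u_2 = c_2 + 2.0412·e_1 = (2.3333, -0.1667, 4.8333).
r_{22} = ‖u_2‖ = 5.3697.

r_{22} = 5.3697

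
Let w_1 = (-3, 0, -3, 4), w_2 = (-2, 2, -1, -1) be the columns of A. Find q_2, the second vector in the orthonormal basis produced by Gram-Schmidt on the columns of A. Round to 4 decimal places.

q_2 = (-0.5121, 0.6571, -0.1836, -0.5218)

w_1 = (-3, 0, -3, 4); ‖w_1‖ = 5.8310, so q_1 = (-0.5145, 0.0000, -0.5145, 0.6860).
q_1·w_2 = (-0.5145)·(-2) + 0.0000·2 + (-0.5145)·(-1) + 0.6860·(-1) = 0.8575.
u_2 = w_2 − 0.8575·q_1 = (-1.5588, 2.0000, -0.5588, -1.5882).
‖u_2‖ = 3.0438, so q_2 = (-0.5121, 0.6571, -0.1836, -0.5218).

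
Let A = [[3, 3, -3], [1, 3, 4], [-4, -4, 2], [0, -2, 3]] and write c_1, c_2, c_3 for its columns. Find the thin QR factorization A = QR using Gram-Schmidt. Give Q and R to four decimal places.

c_1 = (3, 1, -4, 0); ‖c_1‖ = 5.0990, so e_1 = (0.5883, 0.1961, -0.7845, 0.0000).
e_1·c_2 = 0.5883·3 + 0.1961·3 + (-0.7845)·(-4) + 0.0000·(-2) = 5.4913.
u_2 = c_2 − 5.4913·e_1 = (-0.2308, 1.9231, 0.3077, -2.0000).
‖u_2‖ = 2.8011, so e_2 = (-0.0824, 0.6865, 0.1098, -0.7140).
e_1·c_3 = 0.5883·(-3) + 0.1961·4 + (-0.7845)·2 + 0.0000·3 = -2.5495; e_2·c_3 = (-0.0824)·(-3) + 0.6865·4 + 0.1098·2 + (-0.7140)·3 = 1.0710.
u_3 = c_3 + 2.5495·e_1 − 1.0710·e_2 = (-1.4118, 3.7647, -0.1176, 3.7647).
‖u_3‖ = 5.5094, so e_3 = (-0.2562, 0.6833, -0.0214, 0.6833).

Q = [[0.5883, -0.0824, -0.2562], [0.1961, 0.6865, 0.6833], [-0.7845, 0.1098, -0.0214], [0.0000, -0.7140, 0.6833]], R = [[5.0990, 5.4913, -2.5495], [0.0000, 2.8011, 1.0710], [0.0000, 0.0000, 5.5094]]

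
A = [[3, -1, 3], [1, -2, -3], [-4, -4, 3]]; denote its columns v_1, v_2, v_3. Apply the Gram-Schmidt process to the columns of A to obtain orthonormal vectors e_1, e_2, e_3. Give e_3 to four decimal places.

e_3 = (0.5821, -0.7761, 0.2425)

e_1 = v_1/‖v_1‖ = (3, 1, -4)/5.0990 = (0.5883, 0.1961, -0.7845).
r_{12} = e_1·v_2 = 2.1573.
u_2 = v_2 − 2.1573·e_1 = (-2.2692, -2.4231, -2.3077).
‖u_2‖ = 4.0430, so e_2 = (-0.5613, -0.5993, -0.5708).
r_{13} = e_1·v_3 = -1.1767; r_{23} = e_2·v_3 = -1.5982.
u_3 = v_3 + 1.1767·e_1 + 1.5982·e_2 = (2.7953, -3.7271, 1.1647).
‖u_3‖ = 4.8022, so e_3 = (0.5821, -0.7761, 0.2425).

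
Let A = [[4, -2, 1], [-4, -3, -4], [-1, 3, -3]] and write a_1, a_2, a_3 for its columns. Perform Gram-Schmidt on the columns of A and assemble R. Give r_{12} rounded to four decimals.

r_{12} = 0.1741

a_1 = (4, -4, -1); ‖a_1‖ = 5.7446, so e_1 = (0.6963, -0.6963, -0.1741).
r_{12} = e_1·a_2 = 0.1741.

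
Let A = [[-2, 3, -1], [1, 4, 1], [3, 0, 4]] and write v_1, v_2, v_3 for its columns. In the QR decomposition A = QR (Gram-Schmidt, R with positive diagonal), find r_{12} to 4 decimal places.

r_{12} = -0.5345

v_1 = (-2, 1, 3); ‖v_1‖ = 3.7417, so q_1 = (-0.5345, 0.2673, 0.8018).
r_{12} = q_1·v_2 = -0.5345.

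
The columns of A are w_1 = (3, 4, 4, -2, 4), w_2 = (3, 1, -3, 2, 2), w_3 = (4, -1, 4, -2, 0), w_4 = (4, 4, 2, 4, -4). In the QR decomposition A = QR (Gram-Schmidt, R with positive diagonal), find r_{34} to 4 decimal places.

e_1 = w_1/‖w_1‖ = (3, 4, 4, -2, 4)/7.8102 = (0.3841, 0.5121, 0.5121, -0.2561, 0.5121).
r_{12} = e_1·w_2 = 0.6402.
u_2 = w_2 − 0.6402·e_1 = (2.7541, 0.6721, -3.3279, 2.1639, 1.6721).
‖u_2‖ = 5.1566, so e_2 = (0.5341, 0.1303, -0.6454, 0.4196, 0.3243).
r_{13} = e_1·w_3 = 3.5850; r_{23} = e_2·w_3 = -1.4147.
u_3 = w_3 − 3.5850·e_1 + 1.4147·e_2 = (3.3785, -2.6517, 1.2509, -0.4883, -1.3773).
‖u_3‖ = 4.7060, so e_3 = (0.7179, -0.5635, 0.2658, -0.1038, -0.2927).
r_{34} = e_3·w_4 = 1.9051.

r_{34} = 1.9051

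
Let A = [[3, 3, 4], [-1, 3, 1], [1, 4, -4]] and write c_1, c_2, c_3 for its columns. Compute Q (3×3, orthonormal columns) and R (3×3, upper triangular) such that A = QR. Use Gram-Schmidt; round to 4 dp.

e_1 = c_1/‖c_1‖ = (3, -1, 1)/3.3166 = (0.9045, -0.3015, 0.3015).
r_{12} = e_1·c_2 = 3.0151.
u_2 = c_2 − 3.0151·e_1 = (0.2727, 3.9091, 3.0909).
‖u_2‖ = 4.9909, so e_2 = (0.0546, 0.7832, 0.6193).
r_{13} = e_1·c_3 = 2.1106; r_{23} = e_2·c_3 = -1.4754.
u_3 = c_3 − 2.1106·e_1 + 1.4754·e_2 = (2.1715, 2.7920, -3.7226).
‖u_3‖ = 5.1350, so e_3 = (0.4229, 0.5437, -0.7249).

Q = [[0.9045, 0.0546, 0.4229], [-0.3015, 0.7832, 0.5437], [0.3015, 0.6193, -0.7249]], R = [[3.3166, 3.0151, 2.1106], [0.0000, 4.9909, -1.4754], [0.0000, 0.0000, 5.1350]]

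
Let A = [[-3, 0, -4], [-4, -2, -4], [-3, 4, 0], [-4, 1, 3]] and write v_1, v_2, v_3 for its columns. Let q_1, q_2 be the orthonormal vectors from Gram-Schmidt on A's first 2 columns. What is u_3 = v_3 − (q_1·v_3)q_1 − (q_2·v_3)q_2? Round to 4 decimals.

v_1 = (-3, -4, -3, -4); ‖v_1‖ = 7.0711, so q_1 = (-0.4243, -0.5657, -0.4243, -0.5657).
q_1·v_2 = (-0.4243)·0 + (-0.5657)·(-2) + (-0.4243)·4 + (-0.5657)·1 = -1.1314.
u_2 = v_2 + 1.1314·q_1 = (-0.4800, -2.6400, 3.5200, 0.3600).
‖u_2‖ = 4.4407, so q_2 = (-0.1081, -0.5945, 0.7927, 0.0811).
q_1·v_3 = (-0.4243)·(-4) + (-0.5657)·(-4) + (-0.4243)·0 + (-0.5657)·3 = 2.2627; q_2·v_3 = (-0.1081)·(-4) + (-0.5945)·(-4) + 0.7927·0 + 0.0811·3 = 3.0536.
u_3 = v_3 − 2.2627·q_1 − 3.0536·q_2 = (-2.7099, -0.9047, -1.4604, 4.0325).

u_3 = (-2.7099, -0.9047, -1.4604, 4.0325)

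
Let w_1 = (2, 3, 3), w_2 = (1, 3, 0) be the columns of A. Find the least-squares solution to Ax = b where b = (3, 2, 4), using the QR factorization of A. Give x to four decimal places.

e_1 = w_1/‖w_1‖ = (2, 3, 3)/4.6904 = (0.4264, 0.6396, 0.6396).
r_{12} = e_1·w_2 = 2.3452.
u_2 = w_2 − 2.3452·e_1 = (0.0000, 1.5000, -1.5000).
‖u_2‖ = 2.1213, so e_2 = (0.0000, 0.7071, -0.7071).
Qᵀb = (5.1168, -1.4142).
Back-substitute: x_2 = -1.4142/2.1213 = -0.6667.
x_1 = (5.1168 − 2.3452·(-0.6667))/4.6904 = 1.4242.

x = (1.4242, -0.6667)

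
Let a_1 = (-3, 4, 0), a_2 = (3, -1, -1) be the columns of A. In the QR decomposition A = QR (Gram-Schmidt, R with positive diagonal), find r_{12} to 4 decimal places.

a_1 = (-3, 4, 0); ‖a_1‖ = 5.0000, so q_1 = (-0.6000, 0.8000, 0.0000).
r_{12} = q_1·a_2 = -2.6000.

r_{12} = -2.6000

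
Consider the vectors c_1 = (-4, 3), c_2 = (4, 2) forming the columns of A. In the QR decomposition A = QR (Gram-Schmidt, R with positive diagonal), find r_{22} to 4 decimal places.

r_{22} = 4.0000

c_1 = (-4, 3); ‖c_1‖ = 5.0000, so q_1 = (-0.8000, 0.6000).
q_1·c_2 = (-0.8000)·4 + 0.6000·2 = -2.0000.
u_2 = c_2 + 2.0000·q_1 = (2.4000, 3.2000).
r_{22} = ‖u_2‖ = 4.0000.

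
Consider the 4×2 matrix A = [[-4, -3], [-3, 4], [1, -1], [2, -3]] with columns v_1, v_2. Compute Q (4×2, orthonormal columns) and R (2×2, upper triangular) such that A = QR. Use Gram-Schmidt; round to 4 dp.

q_1 = v_1/‖v_1‖ = (-4, -3, 1, 2)/5.4772 = (-0.7303, -0.5477, 0.1826, 0.3651).
r_{12} = q_1·v_2 = -1.2780.
u_2 = v_2 + 1.2780·q_1 = (-3.9333, 3.3000, -0.7667, -2.5333).
‖u_2‖ = 5.7764, so q_2 = (-0.6809, 0.5713, -0.1327, -0.4386).

Q = [[-0.7303, -0.6809], [-0.5477, 0.5713], [0.1826, -0.1327], [0.3651, -0.4386]], R = [[5.4772, -1.2780], [0.0000, 5.7764]]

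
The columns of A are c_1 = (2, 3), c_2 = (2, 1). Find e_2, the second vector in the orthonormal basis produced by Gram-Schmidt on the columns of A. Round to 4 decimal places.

e_1 = c_1/‖c_1‖ = (2, 3)/3.6056 = (0.5547, 0.8321).
r_{12} = e_1·c_2 = 1.9415.
u_2 = c_2 − 1.9415·e_1 = (0.9231, -0.6154).
‖u_2‖ = 1.1094, so e_2 = (0.8321, -0.5547).

e_2 = (0.8321, -0.5547)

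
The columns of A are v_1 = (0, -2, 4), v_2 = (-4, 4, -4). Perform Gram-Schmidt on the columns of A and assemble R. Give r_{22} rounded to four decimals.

r_{22} = 4.3818

v_1 = (0, -2, 4); ‖v_1‖ = 4.4721, so e_1 = (0.0000, -0.4472, 0.8944).
e_1·v_2 = 0.0000·(-4) + (-0.4472)·4 + 0.8944·(-4) = -5.3666.
u_2 = v_2 + 5.3666·e_1 = (-4.0000, 1.6000, 0.8000).
r_{22} = ‖u_2‖ = 4.3818.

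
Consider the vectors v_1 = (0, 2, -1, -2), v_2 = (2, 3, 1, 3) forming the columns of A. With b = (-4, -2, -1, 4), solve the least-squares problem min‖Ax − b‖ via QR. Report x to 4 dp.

e_1 = v_1/‖v_1‖ = (0, 2, -1, -2)/3.0000 = (0.0000, 0.6667, -0.3333, -0.6667).
r_{12} = e_1·v_2 = -0.3333.
u_2 = v_2 + 0.3333·e_1 = (2.0000, 3.2222, 0.8889, 2.7778).
‖u_2‖ = 4.7842, so e_2 = (0.4180, 0.6735, 0.1858, 0.5806).
Qᵀb = (-3.6667, -0.8825).
Back-substitute: x_2 = -0.8825/4.7842 = -0.1845.
x_1 = (-3.6667 + 0.3333·(-0.1845))/3.0000 = -1.2427.

x = (-1.2427, -0.1845)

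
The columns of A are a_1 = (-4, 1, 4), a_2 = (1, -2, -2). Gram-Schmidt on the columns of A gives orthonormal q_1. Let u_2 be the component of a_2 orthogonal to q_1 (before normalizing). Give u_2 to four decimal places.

a_1 = (-4, 1, 4); ‖a_1‖ = 5.7446, so q_1 = (-0.6963, 0.1741, 0.6963).
q_1·a_2 = (-0.6963)·1 + 0.1741·(-2) + 0.6963·(-2) = -2.4371.
u_2 = a_2 + 2.4371·q_1 = (-0.6970, -1.5758, -0.3030).

u_2 = (-0.6970, -1.5758, -0.3030)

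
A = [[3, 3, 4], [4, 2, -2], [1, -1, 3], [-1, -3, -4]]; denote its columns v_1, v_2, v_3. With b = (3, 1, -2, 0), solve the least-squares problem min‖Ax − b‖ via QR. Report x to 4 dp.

e_1 = v_1/‖v_1‖ = (3, 4, 1, -1)/5.1962 = (0.5774, 0.7698, 0.1925, -0.1925).
r_{12} = e_1·v_2 = 3.6566.
u_2 = v_2 − 3.6566·e_1 = (0.8889, -0.8148, -1.7037, -2.2963).
‖u_2‖ = 3.1032, so e_2 = (0.2864, -0.2626, -0.5490, -0.7400).
r_{13} = e_1·v_3 = 2.1170; r_{23} = e_2·v_3 = 2.9838.
u_3 = v_3 − 2.1170·e_1 − 2.9838·e_2 = (1.9231, -2.8462, 4.2308, -1.3846).
‖u_3‖ = 5.6228, so e_3 = (0.3420, -0.5062, 0.7524, -0.2463).
Qᵀb = (2.1170, 1.6948, -0.9850).
Back-substitute: x_3 = -0.9850/5.6228 = -0.1752.
x_2 = (1.6948 − 2.9838·(-0.1752))/3.1032 = 0.7146.
x_1 = (2.1170 − 3.6566·0.7146 − 2.1170·(-0.1752))/5.1962 = -0.0241.

x = (-0.0241, 0.7146, -0.1752)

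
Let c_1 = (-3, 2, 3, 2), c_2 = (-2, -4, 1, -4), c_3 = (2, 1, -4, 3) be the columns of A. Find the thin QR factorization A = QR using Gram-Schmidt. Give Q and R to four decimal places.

Q = [[-0.5883, -0.4738, -0.5319], [0.3922, -0.5841, -0.3560], [0.5883, 0.3051, -0.6079], [0.3922, -0.5841, 0.4699]], R = [[5.0990, -1.3728, -1.9612], [0.0000, 5.9258, -4.5044], [0.0000, 0.0000, 2.4216]]

c_1 = (-3, 2, 3, 2); ‖c_1‖ = 5.0990, so e_1 = (-0.5883, 0.3922, 0.5883, 0.3922).
e_1·c_2 = (-0.5883)·(-2) + 0.3922·(-4) + 0.5883·1 + 0.3922·(-4) = -1.3728.
u_2 = c_2 + 1.3728·e_1 = (-2.8077, -3.4615, 1.8077, -3.4615).
‖u_2‖ = 5.9258, so e_2 = (-0.4738, -0.5841, 0.3051, -0.5841).
e_1·c_3 = (-0.5883)·2 + 0.3922·1 + 0.5883·(-4) + 0.3922·3 = -1.9612; e_2·c_3 = (-0.4738)·2 + (-0.5841)·1 + 0.3051·(-4) + (-0.5841)·3 = -4.5044.
u_3 = c_3 + 1.9612·e_1 + 4.5044·e_2 = (-1.2881, -0.8620, -1.4721, 1.1380).
‖u_3‖ = 2.4216, so e_3 = (-0.5319, -0.3560, -0.6079, 0.4699).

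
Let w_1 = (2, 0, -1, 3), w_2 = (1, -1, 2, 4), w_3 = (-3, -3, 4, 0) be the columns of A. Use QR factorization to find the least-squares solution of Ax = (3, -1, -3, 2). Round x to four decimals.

x = (2.9357, -1.5857, 0.7071)

w_1 = (2, 0, -1, 3); ‖w_1‖ = 3.7417, so e_1 = (0.5345, 0.0000, -0.2673, 0.8018).
e_1·w_2 = 0.5345·1 + 0.0000·(-1) + (-0.2673)·2 + 0.8018·4 = 3.2071.
u_2 = w_2 − 3.2071·e_1 = (-0.7143, -1.0000, 2.8571, 1.4286).
‖u_2‖ = 3.4226, so e_2 = (-0.2087, -0.2922, 0.8348, 0.4174).
e_1·w_3 = 0.5345·(-3) + 0.0000·(-3) + (-0.2673)·4 + 0.8018·0 = -2.6726; e_2·w_3 = (-0.2087)·(-3) + (-0.2922)·(-3) + 0.8348·4 + 0.4174·0 = 4.8417.
u_3 = w_3 + 2.6726·e_1 − 4.8417·e_2 = (-0.5610, -1.5854, -0.7561, 0.1220).
‖u_3‖ = 1.8479, so e_3 = (-0.3036, -0.8579, -0.4092, 0.0660).
Qᵀb = (4.0089, -2.0035, 1.3067).
Back-substitute: x_3 = 1.3067/1.8479 = 0.7071.
x_2 = (-2.0035 − 4.8417·0.7071)/3.4226 = -1.5857.
x_1 = (4.0089 − 3.2071·(-1.5857) + 2.6726·0.7071)/3.7417 = 2.9357.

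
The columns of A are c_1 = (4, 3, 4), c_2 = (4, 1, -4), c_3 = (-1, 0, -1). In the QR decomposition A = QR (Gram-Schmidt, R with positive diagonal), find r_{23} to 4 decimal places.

c_1 = (4, 3, 4); ‖c_1‖ = 6.4031, so e_1 = (0.6247, 0.4685, 0.6247).
e_1·c_2 = 0.6247·4 + 0.4685·1 + 0.6247·(-4) = 0.4685.
u_2 = c_2 − 0.4685·e_1 = (3.7073, 0.7805, -4.2927).
‖u_2‖ = 5.7254, so e_2 = (0.6475, 0.1363, -0.7498).
r_{23} = e_2·c_3 = 0.1022.

r_{23} = 0.1022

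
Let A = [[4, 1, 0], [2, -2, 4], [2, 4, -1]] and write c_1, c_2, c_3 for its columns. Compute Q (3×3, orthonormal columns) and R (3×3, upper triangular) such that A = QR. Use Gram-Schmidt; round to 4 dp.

e_1 = c_1/‖c_1‖ = (4, 2, 2)/4.8990 = (0.8165, 0.4082, 0.4082).
r_{12} = e_1·c_2 = 1.6330.
u_2 = c_2 − 1.6330·e_1 = (-0.3333, -2.6667, 3.3333).
‖u_2‖ = 4.2817, so e_2 = (-0.0778, -0.6228, 0.7785).
r_{13} = e_1·c_3 = 1.2247; r_{23} = e_2·c_3 = -3.2697.
u_3 = c_3 − 1.2247·e_1 + 3.2697·e_2 = (-1.2545, 1.4636, 1.0455).
‖u_3‖ = 2.1930, so e_3 = (-0.5721, 0.6674, 0.4767).

Q = [[0.8165, -0.0778, -0.5721], [0.4082, -0.6228, 0.6674], [0.4082, 0.7785, 0.4767]], R = [[4.8990, 1.6330, 1.2247], [0.0000, 4.2817, -3.2697], [0.0000, 0.0000, 2.1930]]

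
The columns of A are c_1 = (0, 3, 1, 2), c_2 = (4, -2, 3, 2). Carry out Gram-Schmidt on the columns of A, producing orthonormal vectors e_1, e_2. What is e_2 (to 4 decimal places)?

e_2 = (0.6971, -0.3859, 0.5104, 0.3236)

e_1 = c_1/‖c_1‖ = (0, 3, 1, 2)/3.7417 = (0.0000, 0.8018, 0.2673, 0.5345).
r_{12} = e_1·c_2 = 0.2673.
u_2 = c_2 − 0.2673·e_1 = (4.0000, -2.2143, 2.9286, 1.8571).
‖u_2‖ = 5.7383, so e_2 = (0.6971, -0.3859, 0.5104, 0.3236).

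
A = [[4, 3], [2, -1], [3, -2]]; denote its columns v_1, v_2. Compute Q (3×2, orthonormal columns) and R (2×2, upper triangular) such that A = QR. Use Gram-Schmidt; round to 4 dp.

v_1 = (4, 2, 3); ‖v_1‖ = 5.3852, so e_1 = (0.7428, 0.3714, 0.5571).
e_1·v_2 = 0.7428·3 + 0.3714·(-1) + 0.5571·(-2) = 0.7428.
u_2 = v_2 − 0.7428·e_1 = (2.4483, -1.2759, -2.4138).
‖u_2‖ = 3.6672, so e_2 = (0.6676, -0.3479, -0.6582).

Q = [[0.7428, 0.6676], [0.3714, -0.3479], [0.5571, -0.6582]], R = [[5.3852, 0.7428], [0.0000, 3.6672]]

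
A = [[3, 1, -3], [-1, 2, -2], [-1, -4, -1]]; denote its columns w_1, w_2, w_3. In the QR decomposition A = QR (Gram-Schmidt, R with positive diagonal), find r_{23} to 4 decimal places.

r_{23} = -0.0630

q_1 = w_1/‖w_1‖ = (3, -1, -1)/3.3166 = (0.9045, -0.3015, -0.3015).
r_{12} = q_1·w_2 = 1.5076.
u_2 = w_2 − 1.5076·q_1 = (-0.3636, 2.4545, -3.5455).
‖u_2‖ = 4.3275, so q_2 = (-0.0840, 0.5672, -0.8193).
r_{23} = q_2·w_3 = -0.0630.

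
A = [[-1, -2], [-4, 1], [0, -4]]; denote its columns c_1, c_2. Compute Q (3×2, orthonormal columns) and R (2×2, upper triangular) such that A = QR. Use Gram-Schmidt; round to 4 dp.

Q = [[-0.2425, -0.4647], [-0.9701, 0.1162], [0.0000, -0.8778]], R = [[4.1231, -0.4851], [0.0000, 4.5568]]

q_1 = c_1/‖c_1‖ = (-1, -4, 0)/4.1231 = (-0.2425, -0.9701, 0.0000).
r_{12} = q_1·c_2 = -0.4851.
u_2 = c_2 + 0.4851·q_1 = (-2.1176, 0.5294, -4.0000).
‖u_2‖ = 4.5568, so q_2 = (-0.4647, 0.1162, -0.8778).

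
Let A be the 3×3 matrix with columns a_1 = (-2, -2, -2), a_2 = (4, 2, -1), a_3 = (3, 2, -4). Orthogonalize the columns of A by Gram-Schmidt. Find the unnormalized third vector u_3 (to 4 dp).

q_1 = a_1/‖a_1‖ = (-2, -2, -2)/3.4641 = (-0.5774, -0.5774, -0.5774).
r_{12} = q_1·a_2 = -2.8868.
u_2 = a_2 + 2.8868·q_1 = (2.3333, 0.3333, -2.6667).
‖u_2‖ = 3.5590, so q_2 = (0.6556, 0.0937, -0.7493).
r_{13} = q_1·a_3 = -0.5774; r_{23} = q_2·a_3 = 5.1512.
u_3 = a_3 + 0.5774·q_1 − 5.1512·q_2 = (-0.7105, 1.1842, -0.4737).

u_3 = (-0.7105, 1.1842, -0.4737)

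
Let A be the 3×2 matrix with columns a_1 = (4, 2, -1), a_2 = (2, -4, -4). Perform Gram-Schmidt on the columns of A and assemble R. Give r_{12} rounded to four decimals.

r_{12} = 0.8729

q_1 = a_1/‖a_1‖ = (4, 2, -1)/4.5826 = (0.8729, 0.4364, -0.2182).
r_{12} = q_1·a_2 = 0.8729.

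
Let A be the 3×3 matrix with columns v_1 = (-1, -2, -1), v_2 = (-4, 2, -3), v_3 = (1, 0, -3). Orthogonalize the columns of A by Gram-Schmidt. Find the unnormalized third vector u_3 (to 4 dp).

u_3 = (1.8424, 0.2303, -2.3030)

v_1 = (-1, -2, -1); ‖v_1‖ = 2.4495, so q_1 = (-0.4082, -0.8165, -0.4082).
q_1·v_2 = (-0.4082)·(-4) + (-0.8165)·2 + (-0.4082)·(-3) = 1.2247.
u_2 = v_2 − 1.2247·q_1 = (-3.5000, 3.0000, -2.5000).
‖u_2‖ = 5.2440, so q_2 = (-0.6674, 0.5721, -0.4767).
q_1·v_3 = (-0.4082)·1 + (-0.8165)·0 + (-0.4082)·(-3) = 0.8165; q_2·v_3 = (-0.6674)·1 + 0.5721·0 + (-0.4767)·(-3) = 0.7628.
u_3 = v_3 − 0.8165·q_1 − 0.7628·q_2 = (1.8424, 0.2303, -2.3030).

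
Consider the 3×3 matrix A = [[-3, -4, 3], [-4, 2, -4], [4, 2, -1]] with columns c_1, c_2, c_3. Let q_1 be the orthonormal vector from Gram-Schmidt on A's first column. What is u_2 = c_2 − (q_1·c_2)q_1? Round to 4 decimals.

u_2 = (-3.1220, 3.1707, 0.8293)

c_1 = (-3, -4, 4); ‖c_1‖ = 6.4031, so q_1 = (-0.4685, -0.6247, 0.6247).
q_1·c_2 = (-0.4685)·(-4) + (-0.6247)·2 + 0.6247·2 = 1.8741.
u_2 = c_2 − 1.8741·q_1 = (-3.1220, 3.1707, 0.8293).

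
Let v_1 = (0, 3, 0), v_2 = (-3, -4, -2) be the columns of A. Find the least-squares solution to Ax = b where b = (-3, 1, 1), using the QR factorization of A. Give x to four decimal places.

v_1 = (0, 3, 0); ‖v_1‖ = 3.0000, so q_1 = (0.0000, 1.0000, 0.0000).
q_1·v_2 = 0.0000·(-3) + 1.0000·(-4) + 0.0000·(-2) = -4.0000.
u_2 = v_2 + 4.0000·q_1 = (-3.0000, 0.0000, -2.0000).
‖u_2‖ = 3.6056, so q_2 = (-0.8321, 0.0000, -0.5547).
Qᵀb = (1.0000, 1.9415).
Back-substitute: x_2 = 1.9415/3.6056 = 0.5385.
x_1 = (1.0000 + 4.0000·0.5385)/3.0000 = 1.0513.

x = (1.0513, 0.5385)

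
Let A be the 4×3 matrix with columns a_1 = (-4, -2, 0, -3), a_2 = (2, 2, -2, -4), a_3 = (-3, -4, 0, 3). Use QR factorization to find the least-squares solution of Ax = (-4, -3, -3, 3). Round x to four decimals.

e_1 = a_1/‖a_1‖ = (-4, -2, 0, -3)/5.3852 = (-0.7428, -0.3714, 0.0000, -0.5571).
r_{12} = e_1·a_2 = 0.0000.
u_2 = a_2 + 0.0000·e_1 = (2.0000, 2.0000, -2.0000, -4.0000).
‖u_2‖ = 5.2915, so e_2 = (0.3780, 0.3780, -0.3780, -0.7559).
r_{13} = e_1·a_3 = 2.0426; r_{23} = e_2·a_3 = -4.9135.
u_3 = a_3 − 2.0426·e_1 + 4.9135·e_2 = (0.3744, -1.3842, -1.8571, 0.4236).
‖u_3‖ = 2.3843, so e_3 = (0.1570, -0.5806, -0.7789, 0.1777).
Qᵀb = (2.4140, -3.7796, 3.9834).
Back-substitute: x_3 = 3.9834/2.3843 = 1.6707.
x_2 = (-3.7796 + 4.9135·1.6707)/5.2915 = 0.8371.
x_1 = (2.4140 + 0.0000·0.8371 − 2.0426·1.6707)/5.3852 = -0.1854.

x = (-0.1854, 0.8371, 1.6707)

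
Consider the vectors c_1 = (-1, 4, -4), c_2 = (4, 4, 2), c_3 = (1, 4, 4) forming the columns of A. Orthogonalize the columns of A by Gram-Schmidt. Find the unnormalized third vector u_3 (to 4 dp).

u_3 = (-2.2935, 1.3379, 1.9113)

c_1 = (-1, 4, -4); ‖c_1‖ = 5.7446, so q_1 = (-0.1741, 0.6963, -0.6963).
q_1·c_2 = (-0.1741)·4 + 0.6963·4 + (-0.6963)·2 = 0.6963.
u_2 = c_2 − 0.6963·q_1 = (4.1212, 3.5152, 2.4848).
‖u_2‖ = 5.9595, so q_2 = (0.6915, 0.5898, 0.4170).
q_1·c_3 = (-0.1741)·1 + 0.6963·4 + (-0.6963)·4 = -0.1741; q_2·c_3 = 0.6915·1 + 0.5898·4 + 0.4170·4 = 4.7188.
u_3 = c_3 + 0.1741·q_1 − 4.7188·q_2 = (-2.2935, 1.3379, 1.9113).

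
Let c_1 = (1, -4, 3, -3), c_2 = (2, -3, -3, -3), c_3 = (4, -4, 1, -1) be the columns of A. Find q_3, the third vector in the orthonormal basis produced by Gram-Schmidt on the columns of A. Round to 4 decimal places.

q_1 = c_1/‖c_1‖ = (1, -4, 3, -3)/5.9161 = (0.1690, -0.6761, 0.5071, -0.5071).
r_{12} = q_1·c_2 = 2.3664.
u_2 = c_2 − 2.3664·q_1 = (1.6000, -1.4000, -4.2000, -1.8000).
‖u_2‖ = 5.0398, so q_2 = (0.3175, -0.2778, -0.8334, -0.3572).
r_{13} = q_1·c_3 = 4.3948; r_{23} = q_2·c_3 = 1.9048.
u_3 = c_3 − 4.3948·q_1 − 1.9048·q_2 = (2.6524, -0.4994, 0.3588, 1.9089).
‖u_3‖ = 3.3253, so q_3 = (0.7977, -0.1502, 0.1079, 0.5741).

q_3 = (0.7977, -0.1502, 0.1079, 0.5741)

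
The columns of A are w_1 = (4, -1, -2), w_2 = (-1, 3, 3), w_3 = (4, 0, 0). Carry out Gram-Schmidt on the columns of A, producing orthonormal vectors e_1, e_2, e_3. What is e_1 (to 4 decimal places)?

e_1 = (0.8729, -0.2182, -0.4364)

w_1 = (4, -1, -2); ‖w_1‖ = 4.5826, so e_1 = (0.8729, -0.2182, -0.4364).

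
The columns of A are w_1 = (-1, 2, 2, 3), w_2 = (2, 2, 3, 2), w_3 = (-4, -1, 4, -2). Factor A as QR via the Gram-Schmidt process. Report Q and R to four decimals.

Q = [[-0.2357, 0.8736, -0.4099], [0.4714, 0.1398, -0.2107], [0.4714, 0.4543, 0.7402], [0.7071, -0.1048, -0.4896]], R = [[4.2426, 3.2998, 0.9428], [0.0000, 3.1798, -1.6074], [0.0000, 0.0000, 5.7903]]

w_1 = (-1, 2, 2, 3); ‖w_1‖ = 4.2426, so q_1 = (-0.2357, 0.4714, 0.4714, 0.7071).
q_1·w_2 = (-0.2357)·2 + 0.4714·2 + 0.4714·3 + 0.7071·2 = 3.2998.
u_2 = w_2 − 3.2998·q_1 = (2.7778, 0.4444, 1.4444, -0.3333).
‖u_2‖ = 3.1798, so q_2 = (0.8736, 0.1398, 0.4543, -0.1048).
q_1·w_3 = (-0.2357)·(-4) + 0.4714·(-1) + 0.4714·4 + 0.7071·(-2) = 0.9428; q_2·w_3 = 0.8736·(-4) + 0.1398·(-1) + 0.4543·4 + (-0.1048)·(-2) = -1.6074.
u_3 = w_3 − 0.9428·q_1 + 1.6074·q_2 = (-2.3736, -1.2198, 4.2857, -2.8352).
‖u_3‖ = 5.7903, so q_3 = (-0.4099, -0.2107, 0.7402, -0.4896).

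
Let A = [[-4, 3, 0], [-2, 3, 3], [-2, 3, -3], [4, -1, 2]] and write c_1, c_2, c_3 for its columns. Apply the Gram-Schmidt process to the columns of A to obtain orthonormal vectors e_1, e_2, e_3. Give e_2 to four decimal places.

e_1 = c_1/‖c_1‖ = (-4, -2, -2, 4)/6.3246 = (-0.6325, -0.3162, -0.3162, 0.6325).
r_{12} = e_1·c_2 = -4.4272.
u_2 = c_2 + 4.4272·e_1 = (0.2000, 1.6000, 1.6000, 1.8000).
‖u_2‖ = 2.8983, so e_2 = (0.0690, 0.5521, 0.5521, 0.6211).

e_2 = (0.0690, 0.5521, 0.5521, 0.6211)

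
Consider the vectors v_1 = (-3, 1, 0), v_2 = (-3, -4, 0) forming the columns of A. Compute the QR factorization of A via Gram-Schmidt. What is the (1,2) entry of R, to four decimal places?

e_1 = v_1/‖v_1‖ = (-3, 1, 0)/3.1623 = (-0.9487, 0.3162, 0.0000).
r_{12} = e_1·v_2 = 1.5811.

r_{12} = 1.5811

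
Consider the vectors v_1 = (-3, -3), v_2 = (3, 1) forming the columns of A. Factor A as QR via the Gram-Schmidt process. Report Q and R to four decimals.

v_1 = (-3, -3); ‖v_1‖ = 4.2426, so e_1 = (-0.7071, -0.7071).
e_1·v_2 = (-0.7071)·3 + (-0.7071)·1 = -2.8284.
u_2 = v_2 + 2.8284·e_1 = (1.0000, -1.0000).
‖u_2‖ = 1.4142, so e_2 = (0.7071, -0.7071).

Q = [[-0.7071, 0.7071], [-0.7071, -0.7071]], R = [[4.2426, -2.8284], [0.0000, 1.4142]]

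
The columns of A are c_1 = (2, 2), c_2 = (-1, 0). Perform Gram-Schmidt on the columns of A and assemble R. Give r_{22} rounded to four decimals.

r_{22} = 0.7071

c_1 = (2, 2); ‖c_1‖ = 2.8284, so e_1 = (0.7071, 0.7071).
e_1·c_2 = 0.7071·(-1) + 0.7071·0 = -0.7071.
u_2 = c_2 + 0.7071·e_1 = (-0.5000, 0.5000).
r_{22} = ‖u_2‖ = 0.7071.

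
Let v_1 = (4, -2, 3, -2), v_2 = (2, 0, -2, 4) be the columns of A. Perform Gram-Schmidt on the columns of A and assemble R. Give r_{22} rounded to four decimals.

v_1 = (4, -2, 3, -2); ‖v_1‖ = 5.7446, so q_1 = (0.6963, -0.3482, 0.5222, -0.3482).
q_1·v_2 = 0.6963·2 + (-0.3482)·0 + 0.5222·(-2) + (-0.3482)·4 = -1.0445.
u_2 = v_2 + 1.0445·q_1 = (2.7273, -0.3636, -1.4545, 3.6364).
r_{22} = ‖u_2‖ = 4.7863.

r_{22} = 4.7863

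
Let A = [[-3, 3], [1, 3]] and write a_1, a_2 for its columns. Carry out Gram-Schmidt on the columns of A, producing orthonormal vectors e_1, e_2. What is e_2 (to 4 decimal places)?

e_2 = (0.3162, 0.9487)

a_1 = (-3, 1); ‖a_1‖ = 3.1623, so e_1 = (-0.9487, 0.3162).
e_1·a_2 = (-0.9487)·3 + 0.3162·3 = -1.8974.
u_2 = a_2 + 1.8974·e_1 = (1.2000, 3.6000).
‖u_2‖ = 3.7947, so e_2 = (0.3162, 0.9487).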